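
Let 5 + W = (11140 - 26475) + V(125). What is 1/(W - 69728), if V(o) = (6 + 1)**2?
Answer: -1/85019 ≈ -1.1762e-5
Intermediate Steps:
V(o) = 49 (V(o) = 7**2 = 49)
W = -15291 (W = -5 + ((11140 - 26475) + 49) = -5 + (-15335 + 49) = -5 - 15286 = -15291)
1/(W - 69728) = 1/(-15291 - 69728) = 1/(-85019) = -1/85019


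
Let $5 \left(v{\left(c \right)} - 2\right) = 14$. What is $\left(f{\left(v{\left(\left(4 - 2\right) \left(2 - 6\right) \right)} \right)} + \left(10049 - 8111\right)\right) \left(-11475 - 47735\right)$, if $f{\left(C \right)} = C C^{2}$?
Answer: $- \frac{3032428308}{25} \approx -1.213 \cdot 10^{8}$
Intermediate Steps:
$v{\left(c \right)} = \frac{24}{5}$ ($v{\left(c \right)} = 2 + \frac{1}{5} \cdot 14 = 2 + \frac{14}{5} = \frac{24}{5}$)
$f{\left(C \right)} = C^{3}$
$\left(f{\left(v{\left(\left(4 - 2\right) \left(2 - 6\right) \right)} \right)} + \left(10049 - 8111\right)\right) \left(-11475 - 47735\right) = \left(\left(\frac{24}{5}\right)^{3} + \left(10049 - 8111\right)\right) \left(-11475 - 47735\right) = \left(\frac{13824}{125} + 1938\right) \left(-59210\right) = \frac{256074}{125} \left(-59210\right) = - \frac{3032428308}{25}$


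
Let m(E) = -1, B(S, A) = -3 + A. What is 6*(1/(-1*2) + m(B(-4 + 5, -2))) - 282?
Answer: -291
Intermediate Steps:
6*(1/(-1*2) + m(B(-4 + 5, -2))) - 282 = 6*(1/(-1*2) - 1) - 282 = 6*(1/(-2) - 1) - 282 = 6*(-1/2 - 1) - 282 = 6*(-3/2) - 282 = -9 - 282 = -291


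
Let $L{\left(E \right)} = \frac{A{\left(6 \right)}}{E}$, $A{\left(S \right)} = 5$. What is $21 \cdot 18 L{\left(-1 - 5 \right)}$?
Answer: $-315$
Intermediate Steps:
$L{\left(E \right)} = \frac{5}{E}$
$21 \cdot 18 L{\left(-1 - 5 \right)} = 21 \cdot 18 \frac{5}{-1 - 5} = 378 \frac{5}{-1 - 5} = 378 \frac{5}{-6} = 378 \cdot 5 \left(- \frac{1}{6}\right) = 378 \left(- \frac{5}{6}\right) = -315$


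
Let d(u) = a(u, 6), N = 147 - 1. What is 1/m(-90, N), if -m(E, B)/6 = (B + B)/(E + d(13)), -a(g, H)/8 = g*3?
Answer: 67/292 ≈ 0.22945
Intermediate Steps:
N = 146
a(g, H) = -24*g (a(g, H) = -8*g*3 = -24*g)
d(u) = -24*u
m(E, B) = -12*B/(-312 + E) (m(E, B) = -6*(B + B)/(E - 24*13) = -6*2*B/(E - 312) = -6*2*B/(-312 + E) = -12*B/(-312 + E))
1/m(-90, N) = 1/(-12*146/(-312 - 90)) = 1/(-12*146/(-402)) = 1/(-12*146*(-1/402)) = 1/(292/67) = 67/292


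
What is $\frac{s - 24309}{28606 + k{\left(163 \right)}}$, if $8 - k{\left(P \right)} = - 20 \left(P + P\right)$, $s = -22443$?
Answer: $- \frac{23376}{17567} \approx -1.3307$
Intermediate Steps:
$k{\left(P \right)} = 8 + 40 P$ ($k{\left(P \right)} = 8 - - 20 \left(P + P\right) = 8 - - 20 \cdot 2 P = 8 - - 40 P = 8 + 40 P$)
$\frac{s - 24309}{28606 + k{\left(163 \right)}} = \frac{-22443 - 24309}{28606 + \left(8 + 40 \cdot 163\right)} = - \frac{46752}{28606 + \left(8 + 6520\right)} = - \frac{46752}{28606 + 6528} = - \frac{46752}{35134} = \left(-46752\right) \frac{1}{35134} = - \frac{23376}{17567}$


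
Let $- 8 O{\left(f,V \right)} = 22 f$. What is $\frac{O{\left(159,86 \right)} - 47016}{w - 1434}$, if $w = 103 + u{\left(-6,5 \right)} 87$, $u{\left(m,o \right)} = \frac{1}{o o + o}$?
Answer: $\frac{316355}{8854} \approx 35.73$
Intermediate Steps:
$u{\left(m,o \right)} = \frac{1}{o + o^{2}}$ ($u{\left(m,o \right)} = \frac{1}{o^{2} + o} = \frac{1}{o + o^{2}}$)
$O{\left(f,V \right)} = - \frac{11 f}{4}$ ($O{\left(f,V \right)} = - \frac{22 f}{8} = - \frac{11 f}{4}$)
$w = \frac{1059}{10}$ ($w = 103 + \frac{1}{5 \left(1 + 5\right)} 87 = 103 + \frac{1}{5 \cdot 6} \cdot 87 = 103 + \frac{1}{5} \cdot \frac{1}{6} \cdot 87 = 103 + \frac{1}{30} \cdot 87 = 103 + \frac{29}{10} = \frac{1059}{10} \approx 105.9$)
$\frac{O{\left(159,86 \right)} - 47016}{w - 1434} = \frac{\left(- \frac{11}{4}\right) 159 - 47016}{\frac{1059}{10} - 1434} = \frac{- \frac{1749}{4} - 47016}{- \frac{13281}{10}} = \left(- \frac{189813}{4}\right) \left(- \frac{10}{13281}\right) = \frac{316355}{8854}$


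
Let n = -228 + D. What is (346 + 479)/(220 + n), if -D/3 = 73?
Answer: -825/227 ≈ -3.6344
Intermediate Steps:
D = -219 (D = -3*73 = -219)
n = -447 (n = -228 - 219 = -447)
(346 + 479)/(220 + n) = (346 + 479)/(220 - 447) = 825/(-227) = 825*(-1/227) = -825/227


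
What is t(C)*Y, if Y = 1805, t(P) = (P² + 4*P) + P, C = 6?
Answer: 119130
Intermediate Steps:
t(P) = P² + 5*P
t(C)*Y = (6*(5 + 6))*1805 = (6*11)*1805 = 66*1805 = 119130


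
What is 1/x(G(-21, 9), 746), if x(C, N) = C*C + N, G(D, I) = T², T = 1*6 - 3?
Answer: 1/827 ≈ 0.0012092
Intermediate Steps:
T = 3 (T = 6 - 3 = 3)
G(D, I) = 9 (G(D, I) = 3² = 9)
x(C, N) = N + C² (x(C, N) = C² + N = N + C²)
1/x(G(-21, 9), 746) = 1/(746 + 9²) = 1/(746 + 81) = 1/827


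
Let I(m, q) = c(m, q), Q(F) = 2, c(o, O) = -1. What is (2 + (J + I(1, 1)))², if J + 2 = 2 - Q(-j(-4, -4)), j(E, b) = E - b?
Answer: 1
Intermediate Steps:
I(m, q) = -1
J = -2 (J = -2 + (2 - 1*2) = -2 + (2 - 2) = -2 + 0 = -2)
(2 + (J + I(1, 1)))² = (2 + (-2 - 1))² = (2 - 3)² = (-1)² = 1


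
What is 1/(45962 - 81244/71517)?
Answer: 71517/3286983110 ≈ 2.1758e-5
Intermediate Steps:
1/(45962 - 81244/71517) = 1/(3286983110/71517) = 71517/3286983110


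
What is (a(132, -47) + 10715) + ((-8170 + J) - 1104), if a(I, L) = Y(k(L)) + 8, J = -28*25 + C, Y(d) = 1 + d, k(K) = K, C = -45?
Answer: 658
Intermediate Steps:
J = -745 (J = -28*25 - 45 = -700 - 45 = -745)
a(I, L) = 9 + L (a(I, L) = (1 + L) + 8 = 9 + L)
(a(132, -47) + 10715) + ((-8170 + J) - 1104) = ((9 - 47) + 10715) + ((-8170 - 745) - 1104) = (-38 + 10715) + (-8915 - 1104) = 10677 - 10019 = 658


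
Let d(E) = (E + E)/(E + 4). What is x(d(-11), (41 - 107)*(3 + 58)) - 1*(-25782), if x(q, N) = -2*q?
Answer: 180430/7 ≈ 25776.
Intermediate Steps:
d(E) = 2*E/(4 + E) (d(E) = (2*E)/(4 + E) = 2*E/(4 + E))
x(d(-11), (41 - 107)*(3 + 58)) - 1*(-25782) = -4*(-11)/(4 - 11) - 1*(-25782) = -4*(-11)/(-7) + 25782 = -4*(-11)*(-1)/7 + 25782 = -2*22/7 + 25782 = -44/7 + 25782 = 180430/7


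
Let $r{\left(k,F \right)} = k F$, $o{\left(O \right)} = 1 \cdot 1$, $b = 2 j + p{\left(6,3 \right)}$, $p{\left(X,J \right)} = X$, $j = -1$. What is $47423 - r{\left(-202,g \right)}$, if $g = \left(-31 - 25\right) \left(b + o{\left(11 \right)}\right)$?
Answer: $-9137$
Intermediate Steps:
$b = 4$ ($b = 2 \left(-1\right) + 6 = -2 + 6 = 4$)
$o{\left(O \right)} = 1$
$g = -280$ ($g = \left(-31 - 25\right) \left(4 + 1\right) = \left(-56\right) 5 = -280$)
$r{\left(k,F \right)} = F k$
$47423 - r{\left(-202,g \right)} = 47423 - \left(-280\right) \left(-202\right) = 47423 - 56560 = -9137$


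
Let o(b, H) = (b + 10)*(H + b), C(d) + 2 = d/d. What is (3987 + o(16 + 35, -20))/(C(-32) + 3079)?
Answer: 2939/1539 ≈ 1.9097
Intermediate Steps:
C(d) = -1 (C(d) = -2 + d/d = -2 + 1 = -1)
o(b, H) = (10 + b)*(H + b)
(3987 + o(16 + 35, -20))/(C(-32) + 3079) = (3987 + ((16 + 35)² + 10*(-20) + 10*(16 + 35) - 20*(16 + 35)))/(-1 + 3079) = (3987 + (51² - 200 + 10*51 - 20*51))/3078 = (3987 + (2601 - 200 + 510 - 1020))*(1/3078) = (3987 + 1891)*(1/3078) = 5878*(1/3078) = 2939/1539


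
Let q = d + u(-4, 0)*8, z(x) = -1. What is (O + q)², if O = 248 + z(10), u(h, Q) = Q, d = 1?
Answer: 61504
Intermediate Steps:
q = 1 (q = 1 + 0*8 = 1 + 0 = 1)
O = 247 (O = 248 - 1 = 247)
(O + q)² = (247 + 1)² = 248² = 61504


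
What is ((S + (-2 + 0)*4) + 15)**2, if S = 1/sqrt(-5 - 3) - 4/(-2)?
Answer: (36 - I*sqrt(2))**2/16 ≈ 80.875 - 6.364*I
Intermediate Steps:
S = 2 - I*sqrt(2)/4 (S = 1/sqrt(-8) - 4*(-1/2) = 1/(2*I*sqrt(2)) + 2 = 1*(-I*sqrt(2)/4) + 2 = -I*sqrt(2)/4 + 2 = 2 - I*sqrt(2)/4 ≈ 2.0 - 0.35355*I)
((S + (-2 + 0)*4) + 15)**2 = (((2 - I*sqrt(2)/4) + (-2 + 0)*4) + 15)**2 = (((2 - I*sqrt(2)/4) - 2*4) + 15)**2 = (((2 - I*sqrt(2)/4) - 8) + 15)**2 = ((-6 - I*sqrt(2)/4) + 15)**2 = (9 - I*sqrt(2)/4)**2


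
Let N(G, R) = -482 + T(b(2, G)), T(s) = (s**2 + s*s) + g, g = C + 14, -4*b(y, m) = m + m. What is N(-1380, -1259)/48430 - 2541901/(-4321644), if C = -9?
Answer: 2118056129021/104648609460 ≈ 20.240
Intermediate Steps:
b(y, m) = -m/2 (b(y, m) = -(m + m)/4 = -m/2)
g = 5 (g = -9 + 14 = 5)
T(s) = 5 + 2*s**2 (T(s) = (s**2 + s*s) + 5 = (s**2 + s**2) + 5 = 2*s**2 + 5 = 5 + 2*s**2)
N(G, R) = -477 + G**2/2 (N(G, R) = -482 + (5 + 2*(-G/2)**2) = -482 + (5 + 2*(G**2/4)) = -482 + (5 + G**2/2) = -477 + G**2/2)
N(-1380, -1259)/48430 - 2541901/(-4321644) = (-477 + (1/2)*(-1380)**2)/48430 - 2541901/(-4321644) = (-477 + (1/2)*1904400)*(1/48430) - 2541901*(-1/4321644) = (-477 + 952200)*(1/48430) + 2541901/4321644 = 951723*(1/48430) + 2541901/4321644 = 951723/48430 + 2541901/4321644 = 2118056129021/104648609460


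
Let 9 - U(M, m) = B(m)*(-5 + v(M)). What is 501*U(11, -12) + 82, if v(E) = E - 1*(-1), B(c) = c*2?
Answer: 88759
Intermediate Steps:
B(c) = 2*c
v(E) = 1 + E (v(E) = E + 1 = 1 + E)
U(M, m) = 9 - 2*m*(-4 + M) (U(M, m) = 9 - 2*m*(-5 + (1 + M)) = 9 - 2*m*(-4 + M))
501*U(11, -12) + 82 = 501*(9 + 8*(-12) - 2*11*(-12)) + 82 = 501*(9 - 96 + 264) + 82 = 501*177 + 82 = 88677 + 82 = 88759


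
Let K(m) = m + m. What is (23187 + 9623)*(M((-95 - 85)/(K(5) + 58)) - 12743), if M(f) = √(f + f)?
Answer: -418097830 + 5790*I*√170 ≈ -4.181e+8 + 75492.0*I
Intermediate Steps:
K(m) = 2*m
M(f) = √2*√f (M(f) = √(2*f) = √2*√f)
(23187 + 9623)*(M((-95 - 85)/(K(5) + 58)) - 12743) = (23187 + 9623)*(√2*√((-95 - 85)/(2*5 + 58)) - 12743) = 32810*(√2*√(-180/(10 + 58)) - 12743) = 32810*(√2*√(-180/68) - 12743) = 32810*(√2*√(-180*1/68) - 12743) = 32810*(√2*√(-45/17) - 12743) = 32810*(√2*(3*I*√85/17) - 12743) = 32810*(3*I*√170/17 - 12743) = 32810*(-12743 + 3*I*√170/17) = -418097830 + 5790*I*√170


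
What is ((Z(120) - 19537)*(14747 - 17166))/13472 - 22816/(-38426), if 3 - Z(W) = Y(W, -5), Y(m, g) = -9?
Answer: 907602411251/258837536 ≈ 3506.5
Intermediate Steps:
Z(W) = 12 (Z(W) = 3 - 1*(-9) = 3 + 9 = 12)
((Z(120) - 19537)*(14747 - 17166))/13472 - 22816/(-38426) = ((12 - 19537)*(14747 - 17166))/13472 - 22816/(-38426) = -19525*(-2419)*(1/13472) - 22816*(-1/38426) = 47230975*(1/13472) + 11408/19213 = 47230975/13472 + 11408/19213 = 907602411251/258837536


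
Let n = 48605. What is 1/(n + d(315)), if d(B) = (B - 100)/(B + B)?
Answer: 126/6124273 ≈ 2.0574e-5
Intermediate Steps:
d(B) = (-100 + B)/(2*B) (d(B) = (-100 + B)/((2*B)) = (-100 + B)*(1/(2*B)) = (-100 + B)/(2*B))
1/(n + d(315)) = 1/(48605 + (½)*(-100 + 315)/315) = 1/(48605 + (½)*(1/315)*215) = 1/(48605 + 43/126) = 1/(6124273/126) = 126/6124273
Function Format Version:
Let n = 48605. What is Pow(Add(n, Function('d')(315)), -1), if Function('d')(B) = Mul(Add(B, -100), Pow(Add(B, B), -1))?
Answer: Rational(126, 6124273) ≈ 2.0574e-5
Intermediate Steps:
Function('d')(B) = Mul(Rational(1, 2), Pow(B, -1), Add(-100, B)) (Function('d')(B) = Mul(Add(-100, B), Pow(Mul(2, B), -1)) = Mul(Add(-100, B), Mul(Rational(1, 2), Pow(B, -1))) = Mul(Rational(1, 2), Pow(B, -1), Add(-100, B)))
Pow(Add(n, Function('d')(315)), -1) = Pow(Add(48605, Mul(Rational(1, 2), Pow(315, -1), Add(-100, 315))), -1) = Pow(Add(48605, Mul(Rational(1, 2), Rational(1, 315), 215)), -1) = Pow(Add(48605, Rational(43, 126)), -1) = Pow(Rational(6124273, 126), -1) = Rational(126, 6124273)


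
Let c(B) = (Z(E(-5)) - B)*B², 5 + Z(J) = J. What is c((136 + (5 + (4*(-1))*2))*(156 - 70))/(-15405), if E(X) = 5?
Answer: 1496408879672/15405 ≈ 9.7138e+7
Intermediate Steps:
Z(J) = -5 + J
c(B) = -B³ (c(B) = ((-5 + 5) - B)*B² = (0 - B)*B² = (-B)*B² = -B³)
c((136 + (5 + (4*(-1))*2))*(156 - 70))/(-15405) = -((136 + (5 + (4*(-1))*2))*(156 - 70))³/(-15405) = -((136 + (5 - 4*2))*86)³*(-1/15405) = -((136 + (5 - 8))*86)³*(-1/15405) = -((136 - 3)*86)³*(-1/15405) = -(133*86)³*(-1/15405) = -1*11438³*(-1/15405) = -1*1496408879672*(-1/15405) = -1496408879672*(-1/15405) = 1496408879672/15405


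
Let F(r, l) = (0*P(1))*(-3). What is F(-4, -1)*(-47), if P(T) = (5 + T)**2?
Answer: 0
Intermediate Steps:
F(r, l) = 0 (F(r, l) = (0*(5 + 1)**2)*(-3) = (0*6**2)*(-3) = (0*36)*(-3) = 0*(-3) = 0)
F(-4, -1)*(-47) = 0*(-47) = 0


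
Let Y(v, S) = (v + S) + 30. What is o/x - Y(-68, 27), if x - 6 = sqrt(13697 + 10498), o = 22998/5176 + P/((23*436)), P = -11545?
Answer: 143673515718/13062199537 + 10679189*sqrt(24195)/78373197222 ≈ 11.020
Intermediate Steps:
Y(v, S) = 30 + S + v (Y(v, S) = (S + v) + 30 = 30 + S + v)
o = 10679189/3244058 (o = 22998/5176 - 11545/(23*436) = 22998*(1/5176) - 11545/10028 = 11499/2588 - 11545*1/10028 = 11499/2588 - 11545/10028 = 10679189/3244058 ≈ 3.2919)
x = 6 + sqrt(24195) (x = 6 + sqrt(13697 + 10498) = 6 + sqrt(24195) ≈ 161.55)
o/x - Y(-68, 27) = 10679189/(3244058*(6 + sqrt(24195))) - (30 + 27 - 68) = 10679189/(3244058*(6 + sqrt(24195))) - 1*(-11) = 10679189/(3244058*(6 + sqrt(24195))) + 11 = 11 + 10679189/(3244058*(6 + sqrt(24195)))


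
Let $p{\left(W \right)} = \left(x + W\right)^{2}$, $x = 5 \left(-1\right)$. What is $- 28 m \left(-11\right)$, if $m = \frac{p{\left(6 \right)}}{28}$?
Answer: $11$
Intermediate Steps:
$x = -5$
$p{\left(W \right)} = \left(-5 + W\right)^{2}$
$m = \frac{1}{28}$ ($m = \frac{\left(-5 + 6\right)^{2}}{28} = 1^{2} \cdot \frac{1}{28} = 1 \cdot \frac{1}{28} = \frac{1}{28} \approx 0.035714$)
$- 28 m \left(-11\right) = \left(-28\right) \frac{1}{28} \left(-11\right) = \left(-1\right) \left(-11\right) = 11$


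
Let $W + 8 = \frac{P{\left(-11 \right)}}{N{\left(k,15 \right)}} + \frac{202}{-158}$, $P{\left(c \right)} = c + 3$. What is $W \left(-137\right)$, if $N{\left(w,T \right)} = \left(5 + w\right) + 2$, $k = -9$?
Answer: $\frac{57129}{79} \approx 723.15$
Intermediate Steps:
$P{\left(c \right)} = 3 + c$
$N{\left(w,T \right)} = 7 + w$
$W = - \frac{417}{79}$ ($W = -8 + \left(\frac{3 - 11}{7 - 9} + \frac{202}{-158}\right) = -8 - \left(\frac{101}{79} + \frac{8}{-2}\right) = -8 - - \frac{215}{79} = -8 + \left(4 - \frac{101}{79}\right) = -8 + \frac{215}{79} = - \frac{417}{79} \approx -5.2785$)
$W \left(-137\right) = \left(- \frac{417}{79}\right) \left(-137\right) = \frac{57129}{79}$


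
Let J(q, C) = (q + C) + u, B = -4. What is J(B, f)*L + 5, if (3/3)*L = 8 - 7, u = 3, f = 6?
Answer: 10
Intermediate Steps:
J(q, C) = 3 + C + q (J(q, C) = (q + C) + 3 = (C + q) + 3 = 3 + C + q)
L = 1 (L = 8 - 7 = 1)
J(B, f)*L + 5 = (3 + 6 - 4)*1 + 5 = 5*1 + 5 = 5 + 5 = 10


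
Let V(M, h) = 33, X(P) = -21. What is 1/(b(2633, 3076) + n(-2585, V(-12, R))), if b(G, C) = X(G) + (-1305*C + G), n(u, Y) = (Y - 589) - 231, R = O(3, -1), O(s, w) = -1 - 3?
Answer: -1/4012355 ≈ -2.4923e-7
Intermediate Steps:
O(s, w) = -4
R = -4
n(u, Y) = -820 + Y (n(u, Y) = (-589 + Y) - 231 = -820 + Y)
b(G, C) = -21 + G - 1305*C (b(G, C) = -21 + (-1305*C + G) = -21 + (G - 1305*C) = -21 + G - 1305*C)
1/(b(2633, 3076) + n(-2585, V(-12, R))) = 1/((-21 + 2633 - 1305*3076) + (-820 + 33)) = 1/((-21 + 2633 - 4014180) - 787) = 1/(-4011568 - 787) = 1/(-4012355) = -1/4012355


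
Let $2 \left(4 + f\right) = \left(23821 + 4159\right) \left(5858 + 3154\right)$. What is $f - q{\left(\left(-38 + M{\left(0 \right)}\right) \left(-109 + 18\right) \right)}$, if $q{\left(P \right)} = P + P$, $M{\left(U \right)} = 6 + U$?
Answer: $126072052$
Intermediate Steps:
$q{\left(P \right)} = 2 P$
$f = 126077876$ ($f = -4 + \frac{\left(23821 + 4159\right) \left(5858 + 3154\right)}{2} = -4 + \frac{27980 \cdot 9012}{2} = -4 + \frac{1}{2} \cdot 252155760 = -4 + 126077880 = 126077876$)
$f - q{\left(\left(-38 + M{\left(0 \right)}\right) \left(-109 + 18\right) \right)} = 126077876 - 2 \left(-38 + \left(6 + 0\right)\right) \left(-109 + 18\right) = 126077876 - 2 \left(-38 + 6\right) \left(-91\right) = 126077876 - 2 \left(\left(-32\right) \left(-91\right)\right) = 126077876 - 2 \cdot 2912 = 126077876 - 5824 = 126072052$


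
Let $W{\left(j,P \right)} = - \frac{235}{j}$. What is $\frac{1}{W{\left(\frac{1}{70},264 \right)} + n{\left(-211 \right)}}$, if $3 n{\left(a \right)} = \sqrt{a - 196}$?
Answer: $- \frac{148050}{2435422907} - \frac{3 i \sqrt{407}}{2435422907} \approx -6.079 \cdot 10^{-5} - 2.4851 \cdot 10^{-8} i$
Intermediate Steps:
$n{\left(a \right)} = \frac{\sqrt{-196 + a}}{3}$ ($n{\left(a \right)} = \frac{\sqrt{a - 196}}{3} = \frac{\sqrt{-196 + a}}{3}$)
$\frac{1}{W{\left(\frac{1}{70},264 \right)} + n{\left(-211 \right)}} = \frac{1}{- \frac{235}{\frac{1}{70}} + \frac{\sqrt{-196 - 211}}{3}} = \frac{1}{- 235 \frac{1}{\frac{1}{70}} + \frac{\sqrt{-407}}{3}} = \frac{1}{\left(-235\right) 70 + \frac{i \sqrt{407}}{3}} = \frac{1}{-16450 + \frac{i \sqrt{407}}{3}}$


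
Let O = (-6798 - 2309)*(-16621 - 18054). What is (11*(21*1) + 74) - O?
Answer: -315784920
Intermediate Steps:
O = 315785225 (O = -9107*(-34675) = 315785225)
(11*(21*1) + 74) - O = (11*(21*1) + 74) - 1*315785225 = (11*21 + 74) - 315785225 = (231 + 74) - 315785225 = 305 - 315785225 = -315784920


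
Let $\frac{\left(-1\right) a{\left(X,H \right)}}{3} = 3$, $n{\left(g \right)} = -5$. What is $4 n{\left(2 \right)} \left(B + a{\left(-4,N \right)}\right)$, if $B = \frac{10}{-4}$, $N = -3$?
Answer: $230$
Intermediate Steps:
$a{\left(X,H \right)} = -9$ ($a{\left(X,H \right)} = \left(-3\right) 3 = -9$)
$B = - \frac{5}{2}$ ($B = 10 \left(- \frac{1}{4}\right) = - \frac{5}{2} \approx -2.5$)
$4 n{\left(2 \right)} \left(B + a{\left(-4,N \right)}\right) = 4 \left(-5\right) \left(- \frac{5}{2} - 9\right) = \left(-20\right) \left(- \frac{23}{2}\right) = 230$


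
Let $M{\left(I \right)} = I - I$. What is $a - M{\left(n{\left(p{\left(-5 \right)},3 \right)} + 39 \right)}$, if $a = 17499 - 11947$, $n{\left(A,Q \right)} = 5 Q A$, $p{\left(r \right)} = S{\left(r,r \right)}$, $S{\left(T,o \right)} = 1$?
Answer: $5552$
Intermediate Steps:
$p{\left(r \right)} = 1$
$n{\left(A,Q \right)} = 5 A Q$
$a = 5552$ ($a = 17499 - 11947 = 5552$)
$M{\left(I \right)} = 0$
$a - M{\left(n{\left(p{\left(-5 \right)},3 \right)} + 39 \right)} = 5552 - 0 = 5552 + 0 = 5552$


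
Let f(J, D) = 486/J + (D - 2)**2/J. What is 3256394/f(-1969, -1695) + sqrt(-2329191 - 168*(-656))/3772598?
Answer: -582894526/261845 + I*sqrt(2218983)/3772598 ≈ -2226.1 + 0.00039485*I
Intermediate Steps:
f(J, D) = 486/J + (-2 + D)**2/J
3256394/f(-1969, -1695) + sqrt(-2329191 - 168*(-656))/3772598 = 3256394/(((486 + (-2 - 1695)**2)/(-1969))) + sqrt(-2329191 - 168*(-656))/3772598 = 3256394/((-(486 + (-1697)**2)/1969)) + sqrt(-2329191 + 110208)*(1/3772598) = 3256394/((-(486 + 2879809)/1969)) + sqrt(-2218983)*(1/3772598) = 3256394/((-1/1969*2880295)) + (I*sqrt(2218983))*(1/3772598) = 3256394/(-261845/179) + I*sqrt(2218983)/3772598 = 3256394*(-179/261845) + I*sqrt(2218983)/3772598 = -582894526/261845 + I*sqrt(2218983)/3772598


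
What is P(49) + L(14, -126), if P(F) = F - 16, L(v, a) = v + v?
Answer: 61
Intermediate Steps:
L(v, a) = 2*v
P(F) = -16 + F
P(49) + L(14, -126) = (-16 + 49) + 2*14 = 33 + 28 = 61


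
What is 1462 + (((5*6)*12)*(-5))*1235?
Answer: -2221538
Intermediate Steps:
1462 + (((5*6)*12)*(-5))*1235 = 1462 + ((30*12)*(-5))*1235 = 1462 + (360*(-5))*1235 = 1462 - 1800*1235 = 1462 - 2223000 = -2221538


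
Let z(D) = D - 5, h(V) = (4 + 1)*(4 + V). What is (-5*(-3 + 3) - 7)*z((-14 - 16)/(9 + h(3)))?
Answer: 875/22 ≈ 39.773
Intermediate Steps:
h(V) = 20 + 5*V (h(V) = 5*(4 + V) = 20 + 5*V)
z(D) = -5 + D
(-5*(-3 + 3) - 7)*z((-14 - 16)/(9 + h(3))) = (-5*(-3 + 3) - 7)*(-5 + (-14 - 16)/(9 + (20 + 5*3))) = (-5*0 - 7)*(-5 - 30/(9 + (20 + 15))) = (0 - 7)*(-5 - 30/(9 + 35)) = -7*(-5 - 30/44) = -7*(-5 - 30*1/44) = -7*(-5 - 15/22) = -7*(-125/22) = 875/22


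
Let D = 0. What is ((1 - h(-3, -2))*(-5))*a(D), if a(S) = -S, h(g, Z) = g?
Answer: 0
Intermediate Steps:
((1 - h(-3, -2))*(-5))*a(D) = ((1 - 1*(-3))*(-5))*(-1*0) = ((1 + 3)*(-5))*0 = (4*(-5))*0 = -20*0 = 0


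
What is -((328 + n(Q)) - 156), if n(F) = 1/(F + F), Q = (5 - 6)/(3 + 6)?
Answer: -335/2 ≈ -167.50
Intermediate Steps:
Q = -⅑ (Q = -1/9 = -1*⅑ = -⅑ ≈ -0.11111)
n(F) = 1/(2*F)
-((328 + n(Q)) - 156) = -((328 + 1/(2*(-⅑))) - 156) = -((328 + (½)*(-9)) - 156) = -((328 - 9/2) - 156) = -(647/2 - 156) = -1*335/2 = -335/2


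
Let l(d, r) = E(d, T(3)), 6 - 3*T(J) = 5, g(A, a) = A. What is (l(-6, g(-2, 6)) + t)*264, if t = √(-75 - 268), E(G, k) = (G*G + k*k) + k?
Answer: 28864/3 + 1848*I*√7 ≈ 9621.3 + 4889.4*I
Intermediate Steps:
T(J) = ⅓ (T(J) = 2 - ⅓*5 = 2 - 5/3 = ⅓)
E(G, k) = k + G² + k² (E(G, k) = (G² + k²) + k = k + G² + k²)
l(d, r) = 4/9 + d² (l(d, r) = ⅓ + d² + (⅓)² = ⅓ + d² + ⅑ = 4/9 + d²)
t = 7*I*√7 (t = √(-343) = 7*I*√7 ≈ 18.52*I)
(l(-6, g(-2, 6)) + t)*264 = ((4/9 + (-6)²) + 7*I*√7)*264 = ((4/9 + 36) + 7*I*√7)*264 = (328/9 + 7*I*√7)*264 = 28864/3 + 1848*I*√7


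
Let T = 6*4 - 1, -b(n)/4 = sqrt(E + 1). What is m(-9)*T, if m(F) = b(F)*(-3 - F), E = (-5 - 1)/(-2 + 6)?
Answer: -276*I*sqrt(2) ≈ -390.32*I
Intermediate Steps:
E = -3/2 (E = -6/4 = -6*1/4 = -3/2 ≈ -1.5000)
b(n) = -2*I*sqrt(2) (b(n) = -4*sqrt(-3/2 + 1) = -2*I*sqrt(2))
m(F) = -2*I*sqrt(2)*(-3 - F) (m(F) = (-2*I*sqrt(2))*(-3 - F) = -2*I*sqrt(2)*(-3 - F))
T = 23 (T = 24 - 1 = 23)
m(-9)*T = (2*I*sqrt(2)*(3 - 9))*23 = (2*I*sqrt(2)*(-6))*23 = -12*I*sqrt(2)*23 = -276*I*sqrt(2)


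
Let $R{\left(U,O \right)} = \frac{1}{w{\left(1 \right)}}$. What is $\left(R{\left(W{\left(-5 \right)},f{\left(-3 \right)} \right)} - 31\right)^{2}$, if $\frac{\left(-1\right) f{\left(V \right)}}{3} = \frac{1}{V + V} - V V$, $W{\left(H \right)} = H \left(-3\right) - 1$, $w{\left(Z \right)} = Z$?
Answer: $900$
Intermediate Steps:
$W{\left(H \right)} = -1 - 3 H$ ($W{\left(H \right)} = - 3 H - 1 = -1 - 3 H$)
$f{\left(V \right)} = 3 V^{2} - \frac{3}{2 V}$ ($f{\left(V \right)} = - 3 \left(\frac{1}{V + V} - V V\right) = - 3 \left(\frac{1}{2 V} - V^{2}\right) = 3 V^{2} - \frac{3}{2 V}$)
$R{\left(U,O \right)} = 1$ ($R{\left(U,O \right)} = 1^{-1} = 1$)
$\left(R{\left(W{\left(-5 \right)},f{\left(-3 \right)} \right)} - 31\right)^{2} = \left(1 - 31\right)^{2} = \left(-30\right)^{2} = 900$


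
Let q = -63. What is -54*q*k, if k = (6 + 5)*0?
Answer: 0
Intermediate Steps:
k = 0 (k = 11*0 = 0)
-54*q*k = -(-3402)*0 = -54*0 = 0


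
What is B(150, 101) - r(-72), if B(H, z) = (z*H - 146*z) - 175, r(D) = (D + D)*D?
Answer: -10139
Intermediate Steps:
r(D) = 2*D**2 (r(D) = (2*D)*D = 2*D**2)
B(H, z) = -175 - 146*z + H*z (B(H, z) = (H*z - 146*z) - 175 = (-146*z + H*z) - 175 = -175 - 146*z + H*z)
B(150, 101) - r(-72) = (-175 - 146*101 + 150*101) - 2*(-72)**2 = (-175 - 14746 + 15150) - 2*5184 = 229 - 1*10368 = 229 - 10368 = -10139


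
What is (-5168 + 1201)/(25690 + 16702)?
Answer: -3967/42392 ≈ -0.093579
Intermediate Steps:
(-5168 + 1201)/(25690 + 16702) = -3967/42392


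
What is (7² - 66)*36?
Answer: -612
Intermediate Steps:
(7² - 66)*36 = (49 - 66)*36 = -17*36 = -612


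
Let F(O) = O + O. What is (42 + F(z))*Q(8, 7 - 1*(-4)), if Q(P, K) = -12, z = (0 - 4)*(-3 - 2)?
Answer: -984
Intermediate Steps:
z = 20 (z = -4*(-5) = 20)
F(O) = 2*O
(42 + F(z))*Q(8, 7 - 1*(-4)) = (42 + 2*20)*(-12) = (42 + 40)*(-12) = 82*(-12) = -984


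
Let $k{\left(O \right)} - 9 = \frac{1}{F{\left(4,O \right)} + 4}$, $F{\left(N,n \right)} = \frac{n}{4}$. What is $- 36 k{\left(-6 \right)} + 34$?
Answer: $- \frac{1522}{5} \approx -304.4$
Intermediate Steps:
$F{\left(N,n \right)} = \frac{n}{4}$ ($F{\left(N,n \right)} = n \frac{1}{4} = \frac{n}{4}$)
$k{\left(O \right)} = 9 + \frac{1}{4 + \frac{O}{4}}$ ($k{\left(O \right)} = 9 + \frac{1}{\frac{O}{4} + 4} = 9 + \frac{1}{4 + \frac{O}{4}}$)
$- 36 k{\left(-6 \right)} + 34 = - 36 \frac{148 + 9 \left(-6\right)}{16 - 6} + 34 = - 36 \frac{148 - 54}{10} + 34 = - 36 \cdot \frac{1}{10} \cdot 94 + 34 = \left(-36\right) \frac{47}{5} + 34 = - \frac{1692}{5} + 34 = - \frac{1522}{5}$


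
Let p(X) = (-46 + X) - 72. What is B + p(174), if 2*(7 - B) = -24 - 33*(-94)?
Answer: -1476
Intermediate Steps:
p(X) = -118 + X
B = -1532 (B = 7 - (-24 - 33*(-94))/2 = 7 - (-24 + 3102)/2 = 7 - 1/2*3078 = 7 - 1539 = -1532)
B + p(174) = -1532 + (-118 + 174) = -1532 + 56 = -1476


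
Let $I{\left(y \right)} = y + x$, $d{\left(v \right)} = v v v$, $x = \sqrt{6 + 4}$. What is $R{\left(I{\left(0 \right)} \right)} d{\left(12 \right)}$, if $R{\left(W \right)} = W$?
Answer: $1728 \sqrt{10} \approx 5464.4$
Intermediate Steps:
$x = \sqrt{10} \approx 3.1623$
$d{\left(v \right)} = v^{3}$ ($d{\left(v \right)} = v^{2} v = v^{3}$)
$I{\left(y \right)} = y + \sqrt{10}$
$R{\left(I{\left(0 \right)} \right)} d{\left(12 \right)} = \left(0 + \sqrt{10}\right) 12^{3} = \sqrt{10} \cdot 1728 = 1728 \sqrt{10}$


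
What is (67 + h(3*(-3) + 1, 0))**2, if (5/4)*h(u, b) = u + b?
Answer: 91809/25 ≈ 3672.4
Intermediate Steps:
h(u, b) = 4*b/5 + 4*u/5 (h(u, b) = 4*(u + b)/5 = 4*(b + u)/5 = 4*b/5 + 4*u/5)
(67 + h(3*(-3) + 1, 0))**2 = (67 + ((4/5)*0 + 4*(3*(-3) + 1)/5))**2 = (67 + (0 + 4*(-9 + 1)/5))**2 = (67 + (0 + (4/5)*(-8)))**2 = (67 + (0 - 32/5))**2 = (67 - 32/5)**2 = (303/5)**2 = 91809/25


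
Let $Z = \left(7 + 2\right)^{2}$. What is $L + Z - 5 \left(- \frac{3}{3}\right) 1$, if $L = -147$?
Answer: $258$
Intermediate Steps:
$Z = 81$ ($Z = 9^{2} = 81$)
$L + Z - 5 \left(- \frac{3}{3}\right) 1 = -147 + 81 - 5 \left(- \frac{3}{3}\right) 1 = -147 + 81 - 5 \left(\left(-3\right) \frac{1}{3}\right) 1 = -147 + 81 \left(-5\right) \left(-1\right) 1 = -147 + 81 \cdot 5 \cdot 1 = -147 + 81 \cdot 5 = -147 + 405 = 258$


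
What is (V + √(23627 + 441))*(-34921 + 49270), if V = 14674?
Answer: 210557226 + 28698*√6017 ≈ 2.1278e+8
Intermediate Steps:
(V + √(23627 + 441))*(-34921 + 49270) = (14674 + √(23627 + 441))*(-34921 + 49270) = (14674 + √24068)*14349 = (14674 + 2*√6017)*14349 = 210557226 + 28698*√6017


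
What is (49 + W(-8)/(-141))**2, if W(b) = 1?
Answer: 47720464/19881 ≈ 2400.3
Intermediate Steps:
(49 + W(-8)/(-141))**2 = (49 + 1/(-141))**2 = (49 + 1*(-1/141))**2 = (49 - 1/141)**2 = (6908/141)**2 = 47720464/19881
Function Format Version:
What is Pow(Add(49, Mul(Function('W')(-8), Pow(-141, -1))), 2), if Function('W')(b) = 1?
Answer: Rational(47720464, 19881) ≈ 2400.3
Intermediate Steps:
Pow(Add(49, Mul(Function('W')(-8), Pow(-141, -1))), 2) = Pow(Add(49, Mul(1, Pow(-141, -1))), 2) = Pow(Add(49, Mul(1, Rational(-1, 141))), 2) = Pow(Add(49, Rational(-1, 141)), 2) = Pow(Rational(6908, 141), 2) = Rational(47720464, 19881)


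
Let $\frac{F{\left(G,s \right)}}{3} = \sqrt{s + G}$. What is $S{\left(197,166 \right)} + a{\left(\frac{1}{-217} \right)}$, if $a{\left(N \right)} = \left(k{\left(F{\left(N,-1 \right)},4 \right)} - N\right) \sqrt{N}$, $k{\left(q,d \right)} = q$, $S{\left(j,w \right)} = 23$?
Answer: $23 - \frac{3 \sqrt{218}}{217} + \frac{i \sqrt{217}}{47089} \approx 22.796 + 0.00031283 i$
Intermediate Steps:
$F{\left(G,s \right)} = 3 \sqrt{G + s}$ ($F{\left(G,s \right)} = 3 \sqrt{s + G} = 3 \sqrt{G + s}$)
$a{\left(N \right)} = \sqrt{N} \left(- N + 3 \sqrt{-1 + N}\right)$ ($a{\left(N \right)} = \left(3 \sqrt{N - 1} - N\right) \sqrt{N} = \left(3 \sqrt{-1 + N} - N\right) \sqrt{N} = \left(- N + 3 \sqrt{-1 + N}\right) \sqrt{N} = \sqrt{N} \left(- N + 3 \sqrt{-1 + N}\right)$)
$S{\left(197,166 \right)} + a{\left(\frac{1}{-217} \right)} = 23 + \sqrt{\frac{1}{-217}} \left(- \frac{1}{-217} + 3 \sqrt{-1 + \frac{1}{-217}}\right) = 23 + \sqrt{- \frac{1}{217}} \left(\left(-1\right) \left(- \frac{1}{217}\right) + 3 \sqrt{-1 - \frac{1}{217}}\right) = 23 + \frac{i \sqrt{217}}{217} \left(\frac{1}{217} + 3 \sqrt{- \frac{218}{217}}\right) = 23 + \frac{i \sqrt{217}}{217} \left(\frac{1}{217} + 3 \frac{i \sqrt{47306}}{217}\right) = 23 + \frac{i \sqrt{217}}{217} \left(\frac{1}{217} + \frac{3 i \sqrt{47306}}{217}\right) = 23 + \frac{i \sqrt{217} \left(\frac{1}{217} + \frac{3 i \sqrt{47306}}{217}\right)}{217}$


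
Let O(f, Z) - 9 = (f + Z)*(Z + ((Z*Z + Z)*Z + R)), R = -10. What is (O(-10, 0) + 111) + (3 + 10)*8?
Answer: 324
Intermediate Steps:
O(f, Z) = 9 + (Z + f)*(-10 + Z + Z*(Z + Z²)) (O(f, Z) = 9 + (f + Z)*(Z + ((Z*Z + Z)*Z - 10)) = 9 + (Z + f)*(Z + ((Z² + Z)*Z - 10)) = 9 + (Z + f)*(Z + ((Z + Z²)*Z - 10)) = 9 + (Z + f)*(Z + (Z*(Z + Z²) - 10)) = 9 + (Z + f)*(Z + (-10 + Z*(Z + Z²))) = 9 + (Z + f)*(-10 + Z + Z*(Z + Z²)))
(O(-10, 0) + 111) + (3 + 10)*8 = ((9 + 0² + 0³ + 0⁴ - 10*0 - 10*(-10) + 0*(-10) - 10*0² - 10*0³) + 111) + (3 + 10)*8 = ((9 + 0 + 0 + 0 + 0 + 100 + 0 - 10*0 - 10*0) + 111) + 13*8 = ((9 + 0 + 0 + 0 + 0 + 100 + 0 + 0 + 0) + 111) + 104 = (109 + 111) + 104 = 220 + 104 = 324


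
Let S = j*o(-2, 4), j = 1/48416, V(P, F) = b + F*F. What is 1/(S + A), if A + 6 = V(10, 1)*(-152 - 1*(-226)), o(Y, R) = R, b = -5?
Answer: -12104/3655407 ≈ -0.0033113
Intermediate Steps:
V(P, F) = -5 + F² (V(P, F) = -5 + F*F = -5 + F²)
j = 1/48416 ≈ 2.0654e-5
S = 1/12104 (S = (1/48416)*4 = 1/12104 ≈ 8.2617e-5)
A = -302 (A = -6 + (-5 + 1²)*(-152 - 1*(-226)) = -6 + (-5 + 1)*(-152 + 226) = -6 - 4*74 = -6 - 296 = -302)
1/(S + A) = 1/(1/12104 - 302) = 1/(-3655407/12104) = -12104/3655407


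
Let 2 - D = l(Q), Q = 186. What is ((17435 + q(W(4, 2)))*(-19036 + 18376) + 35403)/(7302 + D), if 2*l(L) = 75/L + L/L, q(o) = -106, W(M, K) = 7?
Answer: -1413815388/905609 ≈ -1561.2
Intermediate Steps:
l(L) = ½ + 75/(2*L) (l(L) = (75/L + L/L)/2 = (75/L + 1)/2 = (1 + 75/L)/2 = ½ + 75/(2*L))
D = 161/124 (D = 2 - (75 + 186)/(2*186) = 2 - 261/(2*186) = 2 - 1*87/124 = 2 - 87/124 = 161/124 ≈ 1.2984)
((17435 + q(W(4, 2)))*(-19036 + 18376) + 35403)/(7302 + D) = ((17435 - 106)*(-19036 + 18376) + 35403)/(7302 + 161/124) = (17329*(-660) + 35403)/(905609/124) = (-11437140 + 35403)*(124/905609) = -11401737*124/905609 = -1413815388/905609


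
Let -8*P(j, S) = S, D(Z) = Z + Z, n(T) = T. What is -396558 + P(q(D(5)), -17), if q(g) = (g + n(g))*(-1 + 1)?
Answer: -3172447/8 ≈ -3.9656e+5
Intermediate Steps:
D(Z) = 2*Z
q(g) = 0 (q(g) = (g + g)*(-1 + 1) = (2*g)*0 = 0)
P(j, S) = -S/8
-396558 + P(q(D(5)), -17) = -396558 - ⅛*(-17) = -396558 + 17/8 = -3172447/8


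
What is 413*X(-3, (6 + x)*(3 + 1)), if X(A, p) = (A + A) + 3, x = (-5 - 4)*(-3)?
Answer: -1239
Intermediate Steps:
x = 27 (x = -9*(-3) = 27)
X(A, p) = 3 + 2*A (X(A, p) = 2*A + 3 = 3 + 2*A)
413*X(-3, (6 + x)*(3 + 1)) = 413*(3 + 2*(-3)) = 413*(3 - 6) = 413*(-3) = -1239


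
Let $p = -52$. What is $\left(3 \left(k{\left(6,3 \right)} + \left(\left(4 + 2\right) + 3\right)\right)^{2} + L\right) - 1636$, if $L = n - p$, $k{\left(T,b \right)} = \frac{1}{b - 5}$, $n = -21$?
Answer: $- \frac{5553}{4} \approx -1388.3$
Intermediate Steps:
$k{\left(T,b \right)} = \frac{1}{-5 + b}$
$L = 31$ ($L = -21 - -52 = -21 + 52 = 31$)
$\left(3 \left(k{\left(6,3 \right)} + \left(\left(4 + 2\right) + 3\right)\right)^{2} + L\right) - 1636 = \left(3 \left(\frac{1}{-5 + 3} + \left(\left(4 + 2\right) + 3\right)\right)^{2} + 31\right) - 1636 = \left(3 \left(\frac{1}{-2} + \left(6 + 3\right)\right)^{2} + 31\right) - 1636 = \left(3 \left(- \frac{1}{2} + 9\right)^{2} + 31\right) - 1636 = \left(3 \left(\frac{17}{2}\right)^{2} + 31\right) - 1636 = \left(3 \cdot \frac{289}{4} + 31\right) - 1636 = \left(\frac{867}{4} + 31\right) - 1636 = \frac{991}{4} - 1636 = - \frac{5553}{4}$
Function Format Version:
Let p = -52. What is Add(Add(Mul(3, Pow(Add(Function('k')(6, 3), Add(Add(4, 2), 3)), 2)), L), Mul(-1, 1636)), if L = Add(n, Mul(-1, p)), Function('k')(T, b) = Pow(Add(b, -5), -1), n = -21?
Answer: Rational(-5553, 4) ≈ -1388.3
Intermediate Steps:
Function('k')(T, b) = Pow(Add(-5, b), -1)
L = 31 (L = Add(-21, Mul(-1, -52)) = Add(-21, 52) = 31)
Add(Add(Mul(3, Pow(Add(Function('k')(6, 3), Add(Add(4, 2), 3)), 2)), L), Mul(-1, 1636)) = Add(Add(Mul(3, Pow(Add(Pow(Add(-5, 3), -1), Add(Add(4, 2), 3)), 2)), 31), Mul(-1, 1636)) = Add(Add(Mul(3, Pow(Add(Pow(-2, -1), Add(6, 3)), 2)), 31), -1636) = Add(Add(Mul(3, Pow(Add(Rational(-1, 2), 9), 2)), 31), -1636) = Add(Add(Mul(3, Pow(Rational(17, 2), 2)), 31), -1636) = Add(Add(Mul(3, Rational(289, 4)), 31), -1636) = Add(Add(Rational(867, 4), 31), -1636) = Add(Rational(991, 4), -1636) = Rational(-5553, 4)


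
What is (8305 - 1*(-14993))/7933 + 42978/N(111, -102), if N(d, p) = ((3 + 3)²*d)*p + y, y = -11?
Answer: 9155390220/3233514599 ≈ 2.8314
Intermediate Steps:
N(d, p) = -11 + 36*d*p (N(d, p) = ((3 + 3)²*d)*p - 11 = (6²*d)*p - 11 = (36*d)*p - 11 = 36*d*p - 11 = -11 + 36*d*p)
(8305 - 1*(-14993))/7933 + 42978/N(111, -102) = (8305 - 1*(-14993))/7933 + 42978/(-11 + 36*111*(-102)) = (8305 + 14993)*(1/7933) + 42978/(-11 - 407592) = 23298*(1/7933) + 42978/(-407603) = 23298/7933 + 42978*(-1/407603) = 23298/7933 - 42978/407603 = 9155390220/3233514599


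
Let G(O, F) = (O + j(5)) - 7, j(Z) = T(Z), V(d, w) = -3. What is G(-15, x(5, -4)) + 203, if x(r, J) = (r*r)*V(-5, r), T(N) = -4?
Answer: 177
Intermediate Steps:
j(Z) = -4
x(r, J) = -3*r² (x(r, J) = (r*r)*(-3) = r²*(-3) = -3*r²)
G(O, F) = -11 + O (G(O, F) = (O - 4) - 7 = (-4 + O) - 7 = -11 + O)
G(-15, x(5, -4)) + 203 = (-11 - 15) + 203 = -26 + 203 = 177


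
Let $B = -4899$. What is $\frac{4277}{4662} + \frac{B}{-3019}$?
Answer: $\frac{5107343}{2010654} \approx 2.5401$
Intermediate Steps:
$\frac{4277}{4662} + \frac{B}{-3019} = \frac{4277}{4662} - \frac{4899}{-3019} = 4277 \cdot \frac{1}{4662} - - \frac{4899}{3019} = \frac{611}{666} + \frac{4899}{3019} = \frac{5107343}{2010654}$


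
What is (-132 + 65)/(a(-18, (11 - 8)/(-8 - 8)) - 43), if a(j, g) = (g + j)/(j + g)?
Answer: 67/42 ≈ 1.5952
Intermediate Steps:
a(j, g) = 1 (a(j, g) = (g + j)/(g + j) = 1)
(-132 + 65)/(a(-18, (11 - 8)/(-8 - 8)) - 43) = (-132 + 65)/(1 - 43) = -67/(-42) = -67*(-1/42) = 67/42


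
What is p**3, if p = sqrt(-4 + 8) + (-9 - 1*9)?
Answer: -4096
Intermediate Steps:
p = -16 (p = sqrt(4) + (-9 - 9) = 2 - 18 = -16)
p**3 = (-16)**3 = -4096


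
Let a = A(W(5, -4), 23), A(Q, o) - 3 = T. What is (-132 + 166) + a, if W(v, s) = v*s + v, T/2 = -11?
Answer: 15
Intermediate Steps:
T = -22 (T = 2*(-11) = -22)
W(v, s) = v + s*v (W(v, s) = s*v + v = v + s*v)
A(Q, o) = -19 (A(Q, o) = 3 - 22 = -19)
a = -19
(-132 + 166) + a = (-132 + 166) - 19 = 34 - 19 = 15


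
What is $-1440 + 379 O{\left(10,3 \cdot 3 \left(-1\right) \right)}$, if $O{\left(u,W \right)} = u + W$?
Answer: $-1061$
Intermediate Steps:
$O{\left(u,W \right)} = W + u$
$-1440 + 379 O{\left(10,3 \cdot 3 \left(-1\right) \right)} = -1440 + 379 \left(3 \cdot 3 \left(-1\right) + 10\right) = -1440 + 379 \left(9 \left(-1\right) + 10\right) = -1440 + 379 \left(-9 + 10\right) = -1440 + 379 \cdot 1 = -1440 + 379 = -1061$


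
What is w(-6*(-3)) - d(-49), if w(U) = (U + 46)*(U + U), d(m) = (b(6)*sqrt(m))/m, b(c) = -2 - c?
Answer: 2304 - 8*I/7 ≈ 2304.0 - 1.1429*I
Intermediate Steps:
d(m) = -8/sqrt(m) (d(m) = ((-2 - 1*6)*sqrt(m))/m = ((-2 - 6)*sqrt(m))/m = (-8*sqrt(m))/m = -8/sqrt(m))
w(U) = 2*U*(46 + U) (w(U) = (46 + U)*(2*U) = 2*U*(46 + U))
w(-6*(-3)) - d(-49) = 2*(-6*(-3))*(46 - 6*(-3)) - (-8)/sqrt(-49) = 2*18*(46 + 18) - (-8)*(-I/7) = 2*18*64 - 8*I/7 = 2304 - 8*I/7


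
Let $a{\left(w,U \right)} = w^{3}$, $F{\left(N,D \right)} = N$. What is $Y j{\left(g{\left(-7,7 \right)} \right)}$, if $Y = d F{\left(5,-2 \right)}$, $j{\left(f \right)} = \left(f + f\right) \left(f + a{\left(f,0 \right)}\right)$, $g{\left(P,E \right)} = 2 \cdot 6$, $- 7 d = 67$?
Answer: $- \frac{13989600}{7} \approx -1.9985 \cdot 10^{6}$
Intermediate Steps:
$d = - \frac{67}{7}$ ($d = \left(- \frac{1}{7}\right) 67 = - \frac{67}{7} \approx -9.5714$)
$g{\left(P,E \right)} = 12$
$j{\left(f \right)} = 2 f \left(f + f^{3}\right)$ ($j{\left(f \right)} = \left(f + f\right) \left(f + f^{3}\right) = 2 f \left(f + f^{3}\right)$)
$Y = - \frac{335}{7}$ ($Y = \left(- \frac{67}{7}\right) 5 = - \frac{335}{7} \approx -47.857$)
$Y j{\left(g{\left(-7,7 \right)} \right)} = - \frac{335 \cdot 2 \cdot 12^{2} \left(1 + 12^{2}\right)}{7} = - \frac{335 \cdot 2 \cdot 144 \left(1 + 144\right)}{7} = - \frac{335 \cdot 2 \cdot 144 \cdot 145}{7} = \left(- \frac{335}{7}\right) 41760 = - \frac{13989600}{7}$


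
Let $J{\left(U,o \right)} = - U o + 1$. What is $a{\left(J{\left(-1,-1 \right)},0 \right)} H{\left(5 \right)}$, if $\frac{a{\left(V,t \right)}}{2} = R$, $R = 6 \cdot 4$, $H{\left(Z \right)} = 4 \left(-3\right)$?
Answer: $-576$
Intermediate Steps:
$J{\left(U,o \right)} = 1 - U o$ ($J{\left(U,o \right)} = - U o + 1 = 1 - U o$)
$H{\left(Z \right)} = -12$
$R = 24$
$a{\left(V,t \right)} = 48$ ($a{\left(V,t \right)} = 2 \cdot 24 = 48$)
$a{\left(J{\left(-1,-1 \right)},0 \right)} H{\left(5 \right)} = 48 \left(-12\right) = -576$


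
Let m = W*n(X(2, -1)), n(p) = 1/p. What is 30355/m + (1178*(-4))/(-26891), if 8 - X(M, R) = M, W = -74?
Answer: -2448654571/994967 ≈ -2461.0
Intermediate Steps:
X(M, R) = 8 - M
m = -37/3 (m = -74/(8 - 1*2) = -74/(8 - 2) = -74/6 = -74*⅙ = -37/3 ≈ -12.333)
30355/m + (1178*(-4))/(-26891) = 30355/(-37/3) + (1178*(-4))/(-26891) = 30355*(-3/37) - 4712*(-1/26891) = -91065/37 + 4712/26891 = -2448654571/994967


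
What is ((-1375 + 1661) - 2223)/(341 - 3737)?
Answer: 1937/3396 ≈ 0.57038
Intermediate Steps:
((-1375 + 1661) - 2223)/(341 - 3737) = (286 - 2223)/(-3396) = -1937*(-1/3396) = 1937/3396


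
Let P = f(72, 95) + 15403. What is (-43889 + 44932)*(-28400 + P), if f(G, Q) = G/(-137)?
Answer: -1857229423/137 ≈ -1.3556e+7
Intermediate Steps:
f(G, Q) = -G/137 (f(G, Q) = G*(-1/137) = -G/137)
P = 2110139/137 (P = -1/137*72 + 15403 = -72/137 + 15403 = 2110139/137 ≈ 15402.)
(-43889 + 44932)*(-28400 + P) = (-43889 + 44932)*(-28400 + 2110139/137) = 1043*(-1780661/137) = -1857229423/137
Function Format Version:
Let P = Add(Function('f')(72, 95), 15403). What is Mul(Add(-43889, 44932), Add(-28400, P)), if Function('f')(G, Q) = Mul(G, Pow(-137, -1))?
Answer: Rational(-1857229423, 137) ≈ -1.3556e+7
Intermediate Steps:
Function('f')(G, Q) = Mul(Rational(-1, 137), G) (Function('f')(G, Q) = Mul(G, Rational(-1, 137)) = Mul(Rational(-1, 137), G))
P = Rational(2110139, 137) (P = Add(Mul(Rational(-1, 137), 72), 15403) = Add(Rational(-72, 137), 15403) = Rational(2110139, 137) ≈ 15402.)
Mul(Add(-43889, 44932), Add(-28400, P)) = Mul(Add(-43889, 44932), Add(-28400, Rational(2110139, 137))) = Mul(1043, Rational(-1780661, 137)) = Rational(-1857229423, 137)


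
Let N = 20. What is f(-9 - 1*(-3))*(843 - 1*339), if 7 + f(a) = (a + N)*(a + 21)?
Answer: 102312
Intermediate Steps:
f(a) = -7 + (20 + a)*(21 + a) (f(a) = -7 + (a + 20)*(a + 21) = -7 + (20 + a)*(21 + a))
f(-9 - 1*(-3))*(843 - 1*339) = (413 + (-9 - 1*(-3))² + 41*(-9 - 1*(-3)))*(843 - 1*339) = (413 + (-9 + 3)² + 41*(-9 + 3))*(843 - 339) = (413 + (-6)² + 41*(-6))*504 = (413 + 36 - 246)*504 = 203*504 = 102312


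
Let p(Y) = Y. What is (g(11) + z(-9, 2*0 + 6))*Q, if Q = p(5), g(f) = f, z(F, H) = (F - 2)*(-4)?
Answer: 275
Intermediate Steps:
z(F, H) = 8 - 4*F (z(F, H) = (-2 + F)*(-4) = 8 - 4*F)
Q = 5
(g(11) + z(-9, 2*0 + 6))*Q = (11 + (8 - 4*(-9)))*5 = (11 + (8 + 36))*5 = (11 + 44)*5 = 55*5 = 275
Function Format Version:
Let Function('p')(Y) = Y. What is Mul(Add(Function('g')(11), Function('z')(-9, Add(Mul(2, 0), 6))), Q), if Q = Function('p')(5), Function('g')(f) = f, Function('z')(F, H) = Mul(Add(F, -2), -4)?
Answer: 275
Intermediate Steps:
Function('z')(F, H) = Add(8, Mul(-4, F)) (Function('z')(F, H) = Mul(Add(-2, F), -4) = Add(8, Mul(-4, F)))
Q = 5
Mul(Add(Function('g')(11), Function('z')(-9, Add(Mul(2, 0), 6))), Q) = Mul(Add(11, Add(8, Mul(-4, -9))), 5) = Mul(Add(11, Add(8, 36)), 5) = Mul(Add(11, 44), 5) = Mul(55, 5) = 275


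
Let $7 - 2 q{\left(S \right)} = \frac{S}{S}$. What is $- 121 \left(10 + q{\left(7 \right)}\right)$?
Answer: $-1573$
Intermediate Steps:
$q{\left(S \right)} = 3$ ($q{\left(S \right)} = \frac{7}{2} - \frac{S \frac{1}{S}}{2} = \frac{7}{2} - \frac{1}{2} = 3$)
$- 121 \left(10 + q{\left(7 \right)}\right) = - 121 \left(10 + 3\right) = \left(-121\right) 13 = -1573$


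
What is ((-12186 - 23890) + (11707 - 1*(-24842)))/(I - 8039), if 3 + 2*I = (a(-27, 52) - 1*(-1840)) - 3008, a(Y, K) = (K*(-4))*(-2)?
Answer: -946/16833 ≈ -0.056199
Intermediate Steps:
a(Y, K) = 8*K (a(Y, K) = -4*K*(-2) = 8*K)
I = -755/2 (I = -3/2 + ((8*52 - 1*(-1840)) - 3008)/2 = -3/2 + ((416 + 1840) - 3008)/2 = -3/2 + (2256 - 3008)/2 = -3/2 + (½)*(-752) = -3/2 - 376 = -755/2 ≈ -377.50)
((-12186 - 23890) + (11707 - 1*(-24842)))/(I - 8039) = ((-12186 - 23890) + (11707 - 1*(-24842)))/(-755/2 - 8039) = (-36076 + (11707 + 24842))/(-16833/2) = (-36076 + 36549)*(-2/16833) = 473*(-2/16833) = -946/16833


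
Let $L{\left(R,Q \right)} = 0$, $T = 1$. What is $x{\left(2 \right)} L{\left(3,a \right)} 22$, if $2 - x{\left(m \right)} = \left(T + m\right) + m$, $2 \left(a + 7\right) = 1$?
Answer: $0$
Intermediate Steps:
$a = - \frac{13}{2}$ ($a = -7 + \frac{1}{2} \cdot 1 = -7 + \frac{1}{2} = - \frac{13}{2} \approx -6.5$)
$x{\left(m \right)} = 1 - 2 m$ ($x{\left(m \right)} = 2 - \left(\left(1 + m\right) + m\right) = 2 - \left(1 + 2 m\right) = 1 - 2 m$)
$x{\left(2 \right)} L{\left(3,a \right)} 22 = \left(1 - 4\right) 0 \cdot 22 = \left(-3\right) 0 \cdot 22 = 0 \cdot 22 = 0$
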